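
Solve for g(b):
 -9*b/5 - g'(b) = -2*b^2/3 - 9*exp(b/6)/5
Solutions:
 g(b) = C1 + 2*b^3/9 - 9*b^2/10 + 54*exp(b/6)/5


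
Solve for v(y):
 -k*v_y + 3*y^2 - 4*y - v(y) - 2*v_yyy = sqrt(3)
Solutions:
 v(y) = C1*exp(y*(2*k/((-6^(1/3) + 2^(1/3)*3^(5/6)*I)*(sqrt(3)*sqrt(2*k^3 + 27) + 9)^(1/3)) + 6^(1/3)*(sqrt(3)*sqrt(2*k^3 + 27) + 9)^(1/3)/12 - 2^(1/3)*3^(5/6)*I*(sqrt(3)*sqrt(2*k^3 + 27) + 9)^(1/3)/12)) + C2*exp(y*(-2*k/((6^(1/3) + 2^(1/3)*3^(5/6)*I)*(sqrt(3)*sqrt(2*k^3 + 27) + 9)^(1/3)) + 6^(1/3)*(sqrt(3)*sqrt(2*k^3 + 27) + 9)^(1/3)/12 + 2^(1/3)*3^(5/6)*I*(sqrt(3)*sqrt(2*k^3 + 27) + 9)^(1/3)/12)) + C3*exp(6^(1/3)*y*(6^(1/3)*k/(sqrt(3)*sqrt(2*k^3 + 27) + 9)^(1/3) - (sqrt(3)*sqrt(2*k^3 + 27) + 9)^(1/3))/6) + 6*k^2 - 6*k*y + 4*k + 3*y^2 - 4*y - sqrt(3)


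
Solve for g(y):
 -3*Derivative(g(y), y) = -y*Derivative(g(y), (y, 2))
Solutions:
 g(y) = C1 + C2*y^4


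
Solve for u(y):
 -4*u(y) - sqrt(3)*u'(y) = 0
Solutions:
 u(y) = C1*exp(-4*sqrt(3)*y/3)


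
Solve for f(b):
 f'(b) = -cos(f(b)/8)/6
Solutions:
 b/6 - 4*log(sin(f(b)/8) - 1) + 4*log(sin(f(b)/8) + 1) = C1


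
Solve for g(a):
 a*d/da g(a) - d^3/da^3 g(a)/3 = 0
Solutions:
 g(a) = C1 + Integral(C2*airyai(3^(1/3)*a) + C3*airybi(3^(1/3)*a), a)


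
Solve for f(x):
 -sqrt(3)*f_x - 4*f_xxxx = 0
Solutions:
 f(x) = C1 + C4*exp(-2^(1/3)*3^(1/6)*x/2) + (C2*sin(2^(1/3)*3^(2/3)*x/4) + C3*cos(2^(1/3)*3^(2/3)*x/4))*exp(2^(1/3)*3^(1/6)*x/4)


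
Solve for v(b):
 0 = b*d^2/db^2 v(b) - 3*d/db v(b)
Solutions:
 v(b) = C1 + C2*b^4


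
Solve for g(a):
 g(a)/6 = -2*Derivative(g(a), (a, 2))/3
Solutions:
 g(a) = C1*sin(a/2) + C2*cos(a/2)


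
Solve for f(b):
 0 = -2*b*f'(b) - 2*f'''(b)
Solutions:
 f(b) = C1 + Integral(C2*airyai(-b) + C3*airybi(-b), b)


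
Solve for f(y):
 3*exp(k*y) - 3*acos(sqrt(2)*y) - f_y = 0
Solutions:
 f(y) = C1 - 3*y*acos(sqrt(2)*y) + 3*sqrt(2)*sqrt(1 - 2*y^2)/2 + 3*Piecewise((exp(k*y)/k, Ne(k, 0)), (y, True))


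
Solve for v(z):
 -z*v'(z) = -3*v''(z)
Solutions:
 v(z) = C1 + C2*erfi(sqrt(6)*z/6)


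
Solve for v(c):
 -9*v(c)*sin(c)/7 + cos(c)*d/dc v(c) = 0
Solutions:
 v(c) = C1/cos(c)^(9/7)


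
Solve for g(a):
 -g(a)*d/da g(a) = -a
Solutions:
 g(a) = -sqrt(C1 + a^2)
 g(a) = sqrt(C1 + a^2)


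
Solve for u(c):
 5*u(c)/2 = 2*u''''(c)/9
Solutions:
 u(c) = C1*exp(-5^(1/4)*sqrt(6)*c/2) + C2*exp(5^(1/4)*sqrt(6)*c/2) + C3*sin(5^(1/4)*sqrt(6)*c/2) + C4*cos(5^(1/4)*sqrt(6)*c/2)


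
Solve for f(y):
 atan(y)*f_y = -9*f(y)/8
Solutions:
 f(y) = C1*exp(-9*Integral(1/atan(y), y)/8)


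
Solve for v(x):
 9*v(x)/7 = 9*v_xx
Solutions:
 v(x) = C1*exp(-sqrt(7)*x/7) + C2*exp(sqrt(7)*x/7)


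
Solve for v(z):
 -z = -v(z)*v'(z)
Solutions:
 v(z) = -sqrt(C1 + z^2)
 v(z) = sqrt(C1 + z^2)


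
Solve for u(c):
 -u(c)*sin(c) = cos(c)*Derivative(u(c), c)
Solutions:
 u(c) = C1*cos(c)


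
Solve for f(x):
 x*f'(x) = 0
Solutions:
 f(x) = C1


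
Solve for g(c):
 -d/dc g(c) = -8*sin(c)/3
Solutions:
 g(c) = C1 - 8*cos(c)/3


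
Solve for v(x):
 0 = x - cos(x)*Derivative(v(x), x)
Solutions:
 v(x) = C1 + Integral(x/cos(x), x)


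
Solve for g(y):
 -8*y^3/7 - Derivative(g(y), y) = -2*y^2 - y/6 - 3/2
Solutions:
 g(y) = C1 - 2*y^4/7 + 2*y^3/3 + y^2/12 + 3*y/2


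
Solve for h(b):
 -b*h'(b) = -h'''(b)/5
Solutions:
 h(b) = C1 + Integral(C2*airyai(5^(1/3)*b) + C3*airybi(5^(1/3)*b), b)


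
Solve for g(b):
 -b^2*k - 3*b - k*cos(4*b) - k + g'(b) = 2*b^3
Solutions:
 g(b) = C1 + b^4/2 + b^3*k/3 + 3*b^2/2 + b*k + k*sin(4*b)/4


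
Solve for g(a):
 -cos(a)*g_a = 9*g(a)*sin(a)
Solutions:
 g(a) = C1*cos(a)^9


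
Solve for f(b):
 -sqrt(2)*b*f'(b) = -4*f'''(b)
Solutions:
 f(b) = C1 + Integral(C2*airyai(sqrt(2)*b/2) + C3*airybi(sqrt(2)*b/2), b)


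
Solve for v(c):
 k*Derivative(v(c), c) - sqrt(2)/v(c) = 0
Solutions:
 v(c) = -sqrt(C1 + 2*sqrt(2)*c/k)
 v(c) = sqrt(C1 + 2*sqrt(2)*c/k)


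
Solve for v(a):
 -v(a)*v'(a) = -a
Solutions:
 v(a) = -sqrt(C1 + a^2)
 v(a) = sqrt(C1 + a^2)


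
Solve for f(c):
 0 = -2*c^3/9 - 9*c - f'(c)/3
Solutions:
 f(c) = C1 - c^4/6 - 27*c^2/2


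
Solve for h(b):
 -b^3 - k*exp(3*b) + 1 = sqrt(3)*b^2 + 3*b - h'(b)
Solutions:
 h(b) = C1 + b^4/4 + sqrt(3)*b^3/3 + 3*b^2/2 - b + k*exp(3*b)/3


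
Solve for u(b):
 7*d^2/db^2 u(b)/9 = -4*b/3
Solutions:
 u(b) = C1 + C2*b - 2*b^3/7


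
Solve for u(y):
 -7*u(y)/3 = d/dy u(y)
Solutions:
 u(y) = C1*exp(-7*y/3)


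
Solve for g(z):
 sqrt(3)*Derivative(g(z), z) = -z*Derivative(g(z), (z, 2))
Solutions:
 g(z) = C1 + C2*z^(1 - sqrt(3))


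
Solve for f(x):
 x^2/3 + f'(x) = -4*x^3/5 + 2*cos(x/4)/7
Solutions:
 f(x) = C1 - x^4/5 - x^3/9 + 8*sin(x/4)/7


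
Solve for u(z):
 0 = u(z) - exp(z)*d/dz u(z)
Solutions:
 u(z) = C1*exp(-exp(-z))


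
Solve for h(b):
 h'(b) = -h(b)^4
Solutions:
 h(b) = (-3^(2/3) - 3*3^(1/6)*I)*(1/(C1 + b))^(1/3)/6
 h(b) = (-3^(2/3) + 3*3^(1/6)*I)*(1/(C1 + b))^(1/3)/6
 h(b) = (1/(C1 + 3*b))^(1/3)


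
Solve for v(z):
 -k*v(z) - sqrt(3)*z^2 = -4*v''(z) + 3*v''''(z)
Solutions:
 v(z) = C1*exp(-sqrt(3)*z*sqrt(2 - sqrt(4 - 3*k))/3) + C2*exp(sqrt(3)*z*sqrt(2 - sqrt(4 - 3*k))/3) + C3*exp(-sqrt(3)*z*sqrt(sqrt(4 - 3*k) + 2)/3) + C4*exp(sqrt(3)*z*sqrt(sqrt(4 - 3*k) + 2)/3) - sqrt(3)*z^2/k - 8*sqrt(3)/k^2


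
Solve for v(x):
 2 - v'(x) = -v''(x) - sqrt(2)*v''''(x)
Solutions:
 v(x) = C1 + C2*exp(-x*(-2*2^(1/6)*3^(2/3)/(9*sqrt(2) + sqrt(6)*sqrt(2*sqrt(2) + 27))^(1/3) + 6^(1/3)*(9*sqrt(2) + sqrt(6)*sqrt(2*sqrt(2) + 27))^(1/3))/12)*sin(x*(6*6^(1/6)/(9*sqrt(2) + sqrt(6)*sqrt(2*sqrt(2) + 27))^(1/3) + 2^(1/3)*3^(5/6)*(9*sqrt(2) + sqrt(6)*sqrt(2*sqrt(2) + 27))^(1/3))/12) + C3*exp(-x*(-2*2^(1/6)*3^(2/3)/(9*sqrt(2) + sqrt(6)*sqrt(2*sqrt(2) + 27))^(1/3) + 6^(1/3)*(9*sqrt(2) + sqrt(6)*sqrt(2*sqrt(2) + 27))^(1/3))/12)*cos(x*(6*6^(1/6)/(9*sqrt(2) + sqrt(6)*sqrt(2*sqrt(2) + 27))^(1/3) + 2^(1/3)*3^(5/6)*(9*sqrt(2) + sqrt(6)*sqrt(2*sqrt(2) + 27))^(1/3))/12) + C4*exp(x*(-2*2^(1/6)*3^(2/3)/(9*sqrt(2) + sqrt(6)*sqrt(2*sqrt(2) + 27))^(1/3) + 6^(1/3)*(9*sqrt(2) + sqrt(6)*sqrt(2*sqrt(2) + 27))^(1/3))/6) + 2*x


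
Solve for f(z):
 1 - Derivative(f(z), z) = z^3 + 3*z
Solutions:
 f(z) = C1 - z^4/4 - 3*z^2/2 + z


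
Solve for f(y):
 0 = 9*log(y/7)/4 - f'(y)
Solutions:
 f(y) = C1 + 9*y*log(y)/4 - 9*y*log(7)/4 - 9*y/4


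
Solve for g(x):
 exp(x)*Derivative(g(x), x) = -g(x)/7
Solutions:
 g(x) = C1*exp(exp(-x)/7)


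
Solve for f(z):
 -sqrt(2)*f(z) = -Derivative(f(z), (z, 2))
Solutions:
 f(z) = C1*exp(-2^(1/4)*z) + C2*exp(2^(1/4)*z)


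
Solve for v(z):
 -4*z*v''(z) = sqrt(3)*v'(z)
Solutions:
 v(z) = C1 + C2*z^(1 - sqrt(3)/4)


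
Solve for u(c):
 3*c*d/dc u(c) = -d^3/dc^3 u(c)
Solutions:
 u(c) = C1 + Integral(C2*airyai(-3^(1/3)*c) + C3*airybi(-3^(1/3)*c), c)


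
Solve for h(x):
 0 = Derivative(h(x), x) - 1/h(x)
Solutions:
 h(x) = -sqrt(C1 + 2*x)
 h(x) = sqrt(C1 + 2*x)


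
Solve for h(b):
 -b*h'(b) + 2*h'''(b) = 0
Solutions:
 h(b) = C1 + Integral(C2*airyai(2^(2/3)*b/2) + C3*airybi(2^(2/3)*b/2), b)


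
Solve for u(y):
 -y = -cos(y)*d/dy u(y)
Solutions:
 u(y) = C1 + Integral(y/cos(y), y)


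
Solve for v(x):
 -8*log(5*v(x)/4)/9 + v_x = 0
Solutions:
 9*Integral(1/(-log(_y) - log(5) + 2*log(2)), (_y, v(x)))/8 = C1 - x


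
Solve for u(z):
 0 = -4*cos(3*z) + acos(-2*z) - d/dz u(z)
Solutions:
 u(z) = C1 + z*acos(-2*z) + sqrt(1 - 4*z^2)/2 - 4*sin(3*z)/3


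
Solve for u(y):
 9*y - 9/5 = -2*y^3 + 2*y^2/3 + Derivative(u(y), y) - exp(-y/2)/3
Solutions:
 u(y) = C1 + y^4/2 - 2*y^3/9 + 9*y^2/2 - 9*y/5 - 2*exp(-y/2)/3


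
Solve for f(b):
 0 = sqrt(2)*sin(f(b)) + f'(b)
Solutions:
 f(b) = -acos((-C1 - exp(2*sqrt(2)*b))/(C1 - exp(2*sqrt(2)*b))) + 2*pi
 f(b) = acos((-C1 - exp(2*sqrt(2)*b))/(C1 - exp(2*sqrt(2)*b)))


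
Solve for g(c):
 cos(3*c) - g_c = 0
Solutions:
 g(c) = C1 + sin(3*c)/3


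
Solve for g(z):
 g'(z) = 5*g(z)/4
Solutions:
 g(z) = C1*exp(5*z/4)


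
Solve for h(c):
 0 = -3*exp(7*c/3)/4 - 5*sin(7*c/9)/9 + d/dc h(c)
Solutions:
 h(c) = C1 + 9*exp(7*c/3)/28 - 5*cos(7*c/9)/7


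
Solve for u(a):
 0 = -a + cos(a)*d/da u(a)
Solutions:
 u(a) = C1 + Integral(a/cos(a), a)


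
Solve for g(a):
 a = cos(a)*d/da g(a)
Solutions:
 g(a) = C1 + Integral(a/cos(a), a)


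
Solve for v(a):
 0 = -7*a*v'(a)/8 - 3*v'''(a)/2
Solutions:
 v(a) = C1 + Integral(C2*airyai(-126^(1/3)*a/6) + C3*airybi(-126^(1/3)*a/6), a)


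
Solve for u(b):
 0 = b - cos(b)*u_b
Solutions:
 u(b) = C1 + Integral(b/cos(b), b)


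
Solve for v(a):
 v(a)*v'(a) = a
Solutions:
 v(a) = -sqrt(C1 + a^2)
 v(a) = sqrt(C1 + a^2)


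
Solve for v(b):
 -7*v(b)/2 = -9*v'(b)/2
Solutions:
 v(b) = C1*exp(7*b/9)


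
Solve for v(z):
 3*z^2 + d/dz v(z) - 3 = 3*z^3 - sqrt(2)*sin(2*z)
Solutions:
 v(z) = C1 + 3*z^4/4 - z^3 + 3*z + sqrt(2)*cos(2*z)/2


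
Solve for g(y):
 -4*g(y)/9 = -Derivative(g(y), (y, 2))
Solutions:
 g(y) = C1*exp(-2*y/3) + C2*exp(2*y/3)


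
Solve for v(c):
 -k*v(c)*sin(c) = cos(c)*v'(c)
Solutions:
 v(c) = C1*exp(k*log(cos(c)))


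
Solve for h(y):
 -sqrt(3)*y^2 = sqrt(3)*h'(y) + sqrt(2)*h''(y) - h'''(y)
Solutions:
 h(y) = C1 + C2*exp(sqrt(2)*y*(1 - sqrt(1 + 2*sqrt(3)))/2) + C3*exp(sqrt(2)*y*(1 + sqrt(1 + 2*sqrt(3)))/2) - y^3/3 + sqrt(6)*y^2/3 - 4*y/3 - 2*sqrt(3)*y/3


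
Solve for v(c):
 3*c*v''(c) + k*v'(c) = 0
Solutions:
 v(c) = C1 + c^(1 - re(k)/3)*(C2*sin(log(c)*Abs(im(k))/3) + C3*cos(log(c)*im(k)/3))


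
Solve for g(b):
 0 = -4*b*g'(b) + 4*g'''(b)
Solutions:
 g(b) = C1 + Integral(C2*airyai(b) + C3*airybi(b), b)


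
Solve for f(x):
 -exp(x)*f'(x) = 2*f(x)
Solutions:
 f(x) = C1*exp(2*exp(-x))


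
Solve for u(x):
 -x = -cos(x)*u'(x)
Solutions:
 u(x) = C1 + Integral(x/cos(x), x)


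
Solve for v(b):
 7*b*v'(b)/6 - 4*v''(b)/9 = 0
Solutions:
 v(b) = C1 + C2*erfi(sqrt(21)*b/4)


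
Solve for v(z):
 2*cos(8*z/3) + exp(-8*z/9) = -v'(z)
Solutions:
 v(z) = C1 - 3*sin(8*z/3)/4 + 9*exp(-8*z/9)/8


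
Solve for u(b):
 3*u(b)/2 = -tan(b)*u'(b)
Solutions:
 u(b) = C1/sin(b)^(3/2)


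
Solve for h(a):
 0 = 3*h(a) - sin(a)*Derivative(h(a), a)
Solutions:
 h(a) = C1*(cos(a) - 1)^(3/2)/(cos(a) + 1)^(3/2)


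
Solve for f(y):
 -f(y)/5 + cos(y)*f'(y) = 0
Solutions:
 f(y) = C1*(sin(y) + 1)^(1/10)/(sin(y) - 1)^(1/10)


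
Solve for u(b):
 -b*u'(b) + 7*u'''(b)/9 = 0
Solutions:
 u(b) = C1 + Integral(C2*airyai(21^(2/3)*b/7) + C3*airybi(21^(2/3)*b/7), b)


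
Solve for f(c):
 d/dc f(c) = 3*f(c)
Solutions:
 f(c) = C1*exp(3*c)


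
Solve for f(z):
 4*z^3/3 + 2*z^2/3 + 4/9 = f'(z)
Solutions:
 f(z) = C1 + z^4/3 + 2*z^3/9 + 4*z/9


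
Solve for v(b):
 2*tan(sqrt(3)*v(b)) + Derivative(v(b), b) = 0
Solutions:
 v(b) = sqrt(3)*(pi - asin(C1*exp(-2*sqrt(3)*b)))/3
 v(b) = sqrt(3)*asin(C1*exp(-2*sqrt(3)*b))/3


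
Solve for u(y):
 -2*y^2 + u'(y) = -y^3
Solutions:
 u(y) = C1 - y^4/4 + 2*y^3/3


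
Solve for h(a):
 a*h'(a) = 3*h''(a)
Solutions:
 h(a) = C1 + C2*erfi(sqrt(6)*a/6)


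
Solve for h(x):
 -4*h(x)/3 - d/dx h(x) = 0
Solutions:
 h(x) = C1*exp(-4*x/3)


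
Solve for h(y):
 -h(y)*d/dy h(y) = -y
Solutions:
 h(y) = -sqrt(C1 + y^2)
 h(y) = sqrt(C1 + y^2)


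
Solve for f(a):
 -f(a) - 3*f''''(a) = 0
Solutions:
 f(a) = (C1*sin(sqrt(2)*3^(3/4)*a/6) + C2*cos(sqrt(2)*3^(3/4)*a/6))*exp(-sqrt(2)*3^(3/4)*a/6) + (C3*sin(sqrt(2)*3^(3/4)*a/6) + C4*cos(sqrt(2)*3^(3/4)*a/6))*exp(sqrt(2)*3^(3/4)*a/6)


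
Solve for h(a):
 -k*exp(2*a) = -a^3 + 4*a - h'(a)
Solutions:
 h(a) = C1 - a^4/4 + 2*a^2 + k*exp(2*a)/2


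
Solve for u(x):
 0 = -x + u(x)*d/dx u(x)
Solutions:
 u(x) = -sqrt(C1 + x^2)
 u(x) = sqrt(C1 + x^2)


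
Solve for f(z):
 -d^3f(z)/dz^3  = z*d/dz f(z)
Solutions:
 f(z) = C1 + Integral(C2*airyai(-z) + C3*airybi(-z), z)


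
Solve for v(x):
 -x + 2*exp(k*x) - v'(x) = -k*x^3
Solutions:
 v(x) = C1 + k*x^4/4 - x^2/2 + 2*exp(k*x)/k


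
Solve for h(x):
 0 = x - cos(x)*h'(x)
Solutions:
 h(x) = C1 + Integral(x/cos(x), x)


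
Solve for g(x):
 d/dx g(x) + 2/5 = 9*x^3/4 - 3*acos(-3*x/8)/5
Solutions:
 g(x) = C1 + 9*x^4/16 - 3*x*acos(-3*x/8)/5 - 2*x/5 - sqrt(64 - 9*x^2)/5


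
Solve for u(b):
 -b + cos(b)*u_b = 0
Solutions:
 u(b) = C1 + Integral(b/cos(b), b)


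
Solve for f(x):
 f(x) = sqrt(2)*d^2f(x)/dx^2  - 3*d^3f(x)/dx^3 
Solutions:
 f(x) = C1*exp(x*(4*2^(1/3)/(-4*sqrt(2) + sqrt(-32 + (243 - 4*sqrt(2))^2) + 243)^(1/3) + 4*sqrt(2) + 2^(2/3)*(-4*sqrt(2) + sqrt(-32 + (243 - 4*sqrt(2))^2) + 243)^(1/3))/36)*sin(2^(1/3)*sqrt(3)*x*(-2^(1/3)*(-4*sqrt(2) + 27*sqrt(-32/729 + (9 - 4*sqrt(2)/27)^2) + 243)^(1/3) + 4/(-4*sqrt(2) + 27*sqrt(-32/729 + (9 - 4*sqrt(2)/27)^2) + 243)^(1/3))/36) + C2*exp(x*(4*2^(1/3)/(-4*sqrt(2) + sqrt(-32 + (243 - 4*sqrt(2))^2) + 243)^(1/3) + 4*sqrt(2) + 2^(2/3)*(-4*sqrt(2) + sqrt(-32 + (243 - 4*sqrt(2))^2) + 243)^(1/3))/36)*cos(2^(1/3)*sqrt(3)*x*(-2^(1/3)*(-4*sqrt(2) + 27*sqrt(-32/729 + (9 - 4*sqrt(2)/27)^2) + 243)^(1/3) + 4/(-4*sqrt(2) + 27*sqrt(-32/729 + (9 - 4*sqrt(2)/27)^2) + 243)^(1/3))/36) + C3*exp(x*(-2^(2/3)*(-4*sqrt(2) + sqrt(-32 + (243 - 4*sqrt(2))^2) + 243)^(1/3) - 4*2^(1/3)/(-4*sqrt(2) + sqrt(-32 + (243 - 4*sqrt(2))^2) + 243)^(1/3) + 2*sqrt(2))/18)


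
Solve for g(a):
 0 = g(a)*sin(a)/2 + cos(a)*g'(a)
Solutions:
 g(a) = C1*sqrt(cos(a))


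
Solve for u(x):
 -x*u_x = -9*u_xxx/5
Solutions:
 u(x) = C1 + Integral(C2*airyai(15^(1/3)*x/3) + C3*airybi(15^(1/3)*x/3), x)


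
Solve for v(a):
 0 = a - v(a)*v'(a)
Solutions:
 v(a) = -sqrt(C1 + a^2)
 v(a) = sqrt(C1 + a^2)


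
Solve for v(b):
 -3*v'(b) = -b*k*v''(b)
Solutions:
 v(b) = C1 + b^(((re(k) + 3)*re(k) + im(k)^2)/(re(k)^2 + im(k)^2))*(C2*sin(3*log(b)*Abs(im(k))/(re(k)^2 + im(k)^2)) + C3*cos(3*log(b)*im(k)/(re(k)^2 + im(k)^2)))


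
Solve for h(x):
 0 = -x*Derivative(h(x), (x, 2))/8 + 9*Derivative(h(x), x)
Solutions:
 h(x) = C1 + C2*x^73


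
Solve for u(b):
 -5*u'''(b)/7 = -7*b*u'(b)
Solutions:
 u(b) = C1 + Integral(C2*airyai(35^(2/3)*b/5) + C3*airybi(35^(2/3)*b/5), b)


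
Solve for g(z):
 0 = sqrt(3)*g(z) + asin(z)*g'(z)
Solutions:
 g(z) = C1*exp(-sqrt(3)*Integral(1/asin(z), z))


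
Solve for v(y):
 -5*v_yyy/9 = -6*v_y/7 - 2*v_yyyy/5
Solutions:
 v(y) = C1 + C2*exp(y*(875*5^(2/3)*7^(1/3)/(486*sqrt(192446) + 214321)^(1/3) + 350 + 5^(1/3)*7^(2/3)*(486*sqrt(192446) + 214321)^(1/3))/756)*sin(sqrt(3)*35^(1/3)*y*(-7^(1/3)*(486*sqrt(192446) + 214321)^(1/3) + 875*5^(1/3)/(486*sqrt(192446) + 214321)^(1/3))/756) + C3*exp(y*(875*5^(2/3)*7^(1/3)/(486*sqrt(192446) + 214321)^(1/3) + 350 + 5^(1/3)*7^(2/3)*(486*sqrt(192446) + 214321)^(1/3))/756)*cos(sqrt(3)*35^(1/3)*y*(-7^(1/3)*(486*sqrt(192446) + 214321)^(1/3) + 875*5^(1/3)/(486*sqrt(192446) + 214321)^(1/3))/756) + C4*exp(y*(-5^(1/3)*7^(2/3)*(486*sqrt(192446) + 214321)^(1/3) - 875*5^(2/3)*7^(1/3)/(486*sqrt(192446) + 214321)^(1/3) + 175)/378)


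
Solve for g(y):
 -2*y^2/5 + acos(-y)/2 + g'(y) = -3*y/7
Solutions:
 g(y) = C1 + 2*y^3/15 - 3*y^2/14 - y*acos(-y)/2 - sqrt(1 - y^2)/2


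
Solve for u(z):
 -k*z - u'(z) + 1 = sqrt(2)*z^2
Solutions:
 u(z) = C1 - k*z^2/2 - sqrt(2)*z^3/3 + z


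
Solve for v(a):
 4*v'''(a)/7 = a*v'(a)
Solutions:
 v(a) = C1 + Integral(C2*airyai(14^(1/3)*a/2) + C3*airybi(14^(1/3)*a/2), a)


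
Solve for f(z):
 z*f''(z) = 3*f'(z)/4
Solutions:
 f(z) = C1 + C2*z^(7/4)


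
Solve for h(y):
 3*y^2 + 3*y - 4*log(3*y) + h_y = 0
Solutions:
 h(y) = C1 - y^3 - 3*y^2/2 + 4*y*log(y) - 4*y + y*log(81)


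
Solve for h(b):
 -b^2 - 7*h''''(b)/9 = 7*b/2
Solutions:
 h(b) = C1 + C2*b + C3*b^2 + C4*b^3 - b^6/280 - 3*b^5/80


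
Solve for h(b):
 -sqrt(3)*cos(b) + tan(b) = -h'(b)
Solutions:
 h(b) = C1 + log(cos(b)) + sqrt(3)*sin(b)


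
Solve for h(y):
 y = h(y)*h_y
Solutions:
 h(y) = -sqrt(C1 + y^2)
 h(y) = sqrt(C1 + y^2)


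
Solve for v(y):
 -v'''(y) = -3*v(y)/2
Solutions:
 v(y) = C3*exp(2^(2/3)*3^(1/3)*y/2) + (C1*sin(2^(2/3)*3^(5/6)*y/4) + C2*cos(2^(2/3)*3^(5/6)*y/4))*exp(-2^(2/3)*3^(1/3)*y/4)


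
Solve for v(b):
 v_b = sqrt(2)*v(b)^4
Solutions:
 v(b) = (-1/(C1 + 3*sqrt(2)*b))^(1/3)
 v(b) = (-1/(C1 + sqrt(2)*b))^(1/3)*(-3^(2/3) - 3*3^(1/6)*I)/6
 v(b) = (-1/(C1 + sqrt(2)*b))^(1/3)*(-3^(2/3) + 3*3^(1/6)*I)/6


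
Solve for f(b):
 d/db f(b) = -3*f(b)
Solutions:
 f(b) = C1*exp(-3*b)


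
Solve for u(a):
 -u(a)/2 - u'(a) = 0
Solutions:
 u(a) = C1*exp(-a/2)


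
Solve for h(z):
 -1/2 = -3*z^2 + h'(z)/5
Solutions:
 h(z) = C1 + 5*z^3 - 5*z/2


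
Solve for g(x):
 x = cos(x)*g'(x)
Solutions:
 g(x) = C1 + Integral(x/cos(x), x)


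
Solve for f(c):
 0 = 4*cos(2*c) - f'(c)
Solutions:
 f(c) = C1 + 2*sin(2*c)


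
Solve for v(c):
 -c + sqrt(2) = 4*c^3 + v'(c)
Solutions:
 v(c) = C1 - c^4 - c^2/2 + sqrt(2)*c


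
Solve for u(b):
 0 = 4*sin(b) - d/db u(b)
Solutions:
 u(b) = C1 - 4*cos(b)


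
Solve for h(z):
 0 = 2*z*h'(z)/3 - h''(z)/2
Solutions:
 h(z) = C1 + C2*erfi(sqrt(6)*z/3)


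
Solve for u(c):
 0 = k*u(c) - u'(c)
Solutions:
 u(c) = C1*exp(c*k)


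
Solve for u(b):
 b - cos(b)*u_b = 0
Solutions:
 u(b) = C1 + Integral(b/cos(b), b)


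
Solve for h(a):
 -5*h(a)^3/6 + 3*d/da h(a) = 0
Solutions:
 h(a) = -3*sqrt(-1/(C1 + 5*a))
 h(a) = 3*sqrt(-1/(C1 + 5*a))


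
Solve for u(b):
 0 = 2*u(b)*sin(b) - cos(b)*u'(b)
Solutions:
 u(b) = C1/cos(b)^2


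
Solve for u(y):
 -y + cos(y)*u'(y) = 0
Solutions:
 u(y) = C1 + Integral(y/cos(y), y)


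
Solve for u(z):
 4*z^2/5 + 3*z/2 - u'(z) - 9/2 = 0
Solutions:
 u(z) = C1 + 4*z^3/15 + 3*z^2/4 - 9*z/2


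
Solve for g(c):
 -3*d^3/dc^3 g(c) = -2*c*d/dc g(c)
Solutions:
 g(c) = C1 + Integral(C2*airyai(2^(1/3)*3^(2/3)*c/3) + C3*airybi(2^(1/3)*3^(2/3)*c/3), c)


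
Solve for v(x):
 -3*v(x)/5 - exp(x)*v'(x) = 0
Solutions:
 v(x) = C1*exp(3*exp(-x)/5)


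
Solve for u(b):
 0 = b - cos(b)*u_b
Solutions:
 u(b) = C1 + Integral(b/cos(b), b)


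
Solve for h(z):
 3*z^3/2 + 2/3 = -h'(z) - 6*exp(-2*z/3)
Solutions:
 h(z) = C1 - 3*z^4/8 - 2*z/3 + 9*exp(-2*z/3)


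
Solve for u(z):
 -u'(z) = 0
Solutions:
 u(z) = C1


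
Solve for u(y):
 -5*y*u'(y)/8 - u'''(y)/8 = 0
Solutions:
 u(y) = C1 + Integral(C2*airyai(-5^(1/3)*y) + C3*airybi(-5^(1/3)*y), y)


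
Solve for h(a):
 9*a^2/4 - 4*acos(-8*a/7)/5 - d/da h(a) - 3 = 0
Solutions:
 h(a) = C1 + 3*a^3/4 - 4*a*acos(-8*a/7)/5 - 3*a - sqrt(49 - 64*a^2)/10


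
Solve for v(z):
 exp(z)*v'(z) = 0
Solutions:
 v(z) = C1


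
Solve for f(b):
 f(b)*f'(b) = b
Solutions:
 f(b) = -sqrt(C1 + b^2)
 f(b) = sqrt(C1 + b^2)


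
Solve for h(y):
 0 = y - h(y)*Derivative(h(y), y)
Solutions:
 h(y) = -sqrt(C1 + y^2)
 h(y) = sqrt(C1 + y^2)


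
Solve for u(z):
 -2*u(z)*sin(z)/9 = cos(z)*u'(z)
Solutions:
 u(z) = C1*cos(z)^(2/9)


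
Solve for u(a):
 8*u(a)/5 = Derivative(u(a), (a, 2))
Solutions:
 u(a) = C1*exp(-2*sqrt(10)*a/5) + C2*exp(2*sqrt(10)*a/5)


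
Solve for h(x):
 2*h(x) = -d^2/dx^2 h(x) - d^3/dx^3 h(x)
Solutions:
 h(x) = C1*exp(x*(-2 + (3*sqrt(87) + 28)^(-1/3) + (3*sqrt(87) + 28)^(1/3))/6)*sin(sqrt(3)*x*(-(3*sqrt(87) + 28)^(1/3) + (3*sqrt(87) + 28)^(-1/3))/6) + C2*exp(x*(-2 + (3*sqrt(87) + 28)^(-1/3) + (3*sqrt(87) + 28)^(1/3))/6)*cos(sqrt(3)*x*(-(3*sqrt(87) + 28)^(1/3) + (3*sqrt(87) + 28)^(-1/3))/6) + C3*exp(-x*((3*sqrt(87) + 28)^(-1/3) + 1 + (3*sqrt(87) + 28)^(1/3))/3)


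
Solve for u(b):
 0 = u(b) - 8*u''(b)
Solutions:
 u(b) = C1*exp(-sqrt(2)*b/4) + C2*exp(sqrt(2)*b/4)


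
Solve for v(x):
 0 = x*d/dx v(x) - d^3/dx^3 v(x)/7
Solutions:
 v(x) = C1 + Integral(C2*airyai(7^(1/3)*x) + C3*airybi(7^(1/3)*x), x)


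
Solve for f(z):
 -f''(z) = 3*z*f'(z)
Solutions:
 f(z) = C1 + C2*erf(sqrt(6)*z/2)


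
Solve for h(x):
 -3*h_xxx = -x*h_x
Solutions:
 h(x) = C1 + Integral(C2*airyai(3^(2/3)*x/3) + C3*airybi(3^(2/3)*x/3), x)


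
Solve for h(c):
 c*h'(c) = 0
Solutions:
 h(c) = C1


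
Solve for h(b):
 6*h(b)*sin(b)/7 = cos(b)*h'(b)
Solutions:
 h(b) = C1/cos(b)^(6/7)


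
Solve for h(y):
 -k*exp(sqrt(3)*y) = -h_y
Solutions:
 h(y) = C1 + sqrt(3)*k*exp(sqrt(3)*y)/3


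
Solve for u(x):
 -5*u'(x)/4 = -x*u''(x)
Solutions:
 u(x) = C1 + C2*x^(9/4)


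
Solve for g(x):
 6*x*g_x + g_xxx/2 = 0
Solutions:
 g(x) = C1 + Integral(C2*airyai(-12^(1/3)*x) + C3*airybi(-12^(1/3)*x), x)


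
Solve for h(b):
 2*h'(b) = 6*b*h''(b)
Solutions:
 h(b) = C1 + C2*b^(4/3)


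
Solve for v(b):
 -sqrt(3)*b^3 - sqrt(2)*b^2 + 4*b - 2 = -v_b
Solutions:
 v(b) = C1 + sqrt(3)*b^4/4 + sqrt(2)*b^3/3 - 2*b^2 + 2*b


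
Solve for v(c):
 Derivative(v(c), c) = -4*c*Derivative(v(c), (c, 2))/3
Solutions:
 v(c) = C1 + C2*c^(1/4)


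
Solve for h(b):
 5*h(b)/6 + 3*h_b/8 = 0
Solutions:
 h(b) = C1*exp(-20*b/9)


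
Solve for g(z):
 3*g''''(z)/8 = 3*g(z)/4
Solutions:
 g(z) = C1*exp(-2^(1/4)*z) + C2*exp(2^(1/4)*z) + C3*sin(2^(1/4)*z) + C4*cos(2^(1/4)*z)


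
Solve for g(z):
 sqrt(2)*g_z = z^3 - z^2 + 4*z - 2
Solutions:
 g(z) = C1 + sqrt(2)*z^4/8 - sqrt(2)*z^3/6 + sqrt(2)*z^2 - sqrt(2)*z


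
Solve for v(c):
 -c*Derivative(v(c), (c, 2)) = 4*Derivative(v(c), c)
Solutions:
 v(c) = C1 + C2/c^3


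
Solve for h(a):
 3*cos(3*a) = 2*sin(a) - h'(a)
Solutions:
 h(a) = C1 - sin(3*a) - 2*cos(a)


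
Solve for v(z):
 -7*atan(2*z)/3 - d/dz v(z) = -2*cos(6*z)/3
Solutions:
 v(z) = C1 - 7*z*atan(2*z)/3 + 7*log(4*z^2 + 1)/12 + sin(6*z)/9


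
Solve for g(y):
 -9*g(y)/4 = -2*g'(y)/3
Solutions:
 g(y) = C1*exp(27*y/8)


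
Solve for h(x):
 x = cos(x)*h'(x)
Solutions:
 h(x) = C1 + Integral(x/cos(x), x)


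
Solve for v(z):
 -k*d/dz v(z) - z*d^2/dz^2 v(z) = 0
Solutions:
 v(z) = C1 + z^(1 - re(k))*(C2*sin(log(z)*Abs(im(k))) + C3*cos(log(z)*im(k)))


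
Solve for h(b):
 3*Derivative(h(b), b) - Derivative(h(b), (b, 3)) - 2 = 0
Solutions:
 h(b) = C1 + C2*exp(-sqrt(3)*b) + C3*exp(sqrt(3)*b) + 2*b/3


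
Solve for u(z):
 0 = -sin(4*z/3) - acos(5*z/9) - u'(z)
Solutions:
 u(z) = C1 - z*acos(5*z/9) + sqrt(81 - 25*z^2)/5 + 3*cos(4*z/3)/4


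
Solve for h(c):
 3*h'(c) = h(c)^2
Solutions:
 h(c) = -3/(C1 + c)


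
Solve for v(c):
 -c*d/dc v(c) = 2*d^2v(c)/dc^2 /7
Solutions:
 v(c) = C1 + C2*erf(sqrt(7)*c/2)


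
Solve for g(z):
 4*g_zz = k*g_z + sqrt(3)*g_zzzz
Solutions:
 g(z) = C1 + C2*exp(-z*(2^(2/3)*3^(1/6)*(9*k + sqrt(81*k^2 - 256*sqrt(3)))^(1/3) + 8*6^(1/3)/(9*k + sqrt(81*k^2 - 256*sqrt(3)))^(1/3))/6) + C3*exp(z*(2^(2/3)*3^(1/6)*(9*k + sqrt(81*k^2 - 256*sqrt(3)))^(1/3) - 6^(2/3)*I*(9*k + sqrt(81*k^2 - 256*sqrt(3)))^(1/3) - 64*sqrt(3)/((9*k + sqrt(81*k^2 - 256*sqrt(3)))^(1/3)*(-2^(2/3)*3^(1/6) + 6^(2/3)*I)))/12) + C4*exp(z*(2^(2/3)*3^(1/6)*(9*k + sqrt(81*k^2 - 256*sqrt(3)))^(1/3) + 6^(2/3)*I*(9*k + sqrt(81*k^2 - 256*sqrt(3)))^(1/3) + 64*sqrt(3)/((9*k + sqrt(81*k^2 - 256*sqrt(3)))^(1/3)*(2^(2/3)*3^(1/6) + 6^(2/3)*I)))/12)


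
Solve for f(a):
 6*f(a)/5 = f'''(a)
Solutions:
 f(a) = C3*exp(5^(2/3)*6^(1/3)*a/5) + (C1*sin(2^(1/3)*3^(5/6)*5^(2/3)*a/10) + C2*cos(2^(1/3)*3^(5/6)*5^(2/3)*a/10))*exp(-5^(2/3)*6^(1/3)*a/10)


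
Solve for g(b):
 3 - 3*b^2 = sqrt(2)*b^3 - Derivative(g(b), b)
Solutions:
 g(b) = C1 + sqrt(2)*b^4/4 + b^3 - 3*b


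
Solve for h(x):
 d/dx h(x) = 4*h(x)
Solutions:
 h(x) = C1*exp(4*x)


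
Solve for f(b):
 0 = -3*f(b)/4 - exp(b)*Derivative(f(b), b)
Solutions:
 f(b) = C1*exp(3*exp(-b)/4)


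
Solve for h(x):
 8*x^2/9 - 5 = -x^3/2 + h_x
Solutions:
 h(x) = C1 + x^4/8 + 8*x^3/27 - 5*x


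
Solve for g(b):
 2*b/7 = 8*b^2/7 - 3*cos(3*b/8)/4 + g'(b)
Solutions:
 g(b) = C1 - 8*b^3/21 + b^2/7 + 2*sin(3*b/8)


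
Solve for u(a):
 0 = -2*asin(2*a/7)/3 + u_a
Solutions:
 u(a) = C1 + 2*a*asin(2*a/7)/3 + sqrt(49 - 4*a^2)/3


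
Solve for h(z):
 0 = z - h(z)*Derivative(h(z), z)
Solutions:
 h(z) = -sqrt(C1 + z^2)
 h(z) = sqrt(C1 + z^2)


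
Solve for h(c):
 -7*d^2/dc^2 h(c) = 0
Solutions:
 h(c) = C1 + C2*c


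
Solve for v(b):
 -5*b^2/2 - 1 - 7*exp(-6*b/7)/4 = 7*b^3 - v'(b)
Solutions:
 v(b) = C1 + 7*b^4/4 + 5*b^3/6 + b - 49*exp(-6*b/7)/24


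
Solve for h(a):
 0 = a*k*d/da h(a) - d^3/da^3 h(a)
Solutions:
 h(a) = C1 + Integral(C2*airyai(a*k^(1/3)) + C3*airybi(a*k^(1/3)), a)


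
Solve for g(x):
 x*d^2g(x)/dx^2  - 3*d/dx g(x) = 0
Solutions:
 g(x) = C1 + C2*x^4


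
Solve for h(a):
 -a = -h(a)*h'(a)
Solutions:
 h(a) = -sqrt(C1 + a^2)
 h(a) = sqrt(C1 + a^2)


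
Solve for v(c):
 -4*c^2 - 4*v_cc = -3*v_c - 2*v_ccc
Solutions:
 v(c) = C1 + 4*c^3/9 + 16*c^2/9 + 80*c/27 + (C2*sin(sqrt(2)*c/2) + C3*cos(sqrt(2)*c/2))*exp(c)


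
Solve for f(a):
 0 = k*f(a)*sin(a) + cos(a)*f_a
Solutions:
 f(a) = C1*exp(k*log(cos(a)))


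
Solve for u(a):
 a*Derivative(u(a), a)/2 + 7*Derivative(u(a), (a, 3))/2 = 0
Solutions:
 u(a) = C1 + Integral(C2*airyai(-7^(2/3)*a/7) + C3*airybi(-7^(2/3)*a/7), a)


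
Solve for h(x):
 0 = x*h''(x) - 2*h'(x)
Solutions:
 h(x) = C1 + C2*x^3


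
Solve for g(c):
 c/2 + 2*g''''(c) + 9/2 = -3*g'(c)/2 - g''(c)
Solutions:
 g(c) = C1 + C2*exp(-3^(1/3)*c*(-(27 + sqrt(753))^(1/3) + 2*3^(1/3)/(27 + sqrt(753))^(1/3))/12)*sin(3^(1/6)*c*(6/(27 + sqrt(753))^(1/3) + 3^(2/3)*(27 + sqrt(753))^(1/3))/12) + C3*exp(-3^(1/3)*c*(-(27 + sqrt(753))^(1/3) + 2*3^(1/3)/(27 + sqrt(753))^(1/3))/12)*cos(3^(1/6)*c*(6/(27 + sqrt(753))^(1/3) + 3^(2/3)*(27 + sqrt(753))^(1/3))/12) + C4*exp(3^(1/3)*c*(-(27 + sqrt(753))^(1/3) + 2*3^(1/3)/(27 + sqrt(753))^(1/3))/6) - c^2/6 - 25*c/9


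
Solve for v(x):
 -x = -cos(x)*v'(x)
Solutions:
 v(x) = C1 + Integral(x/cos(x), x)


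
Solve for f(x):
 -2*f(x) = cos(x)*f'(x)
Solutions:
 f(x) = C1*(sin(x) - 1)/(sin(x) + 1)


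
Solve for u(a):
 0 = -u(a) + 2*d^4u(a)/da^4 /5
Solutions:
 u(a) = C1*exp(-2^(3/4)*5^(1/4)*a/2) + C2*exp(2^(3/4)*5^(1/4)*a/2) + C3*sin(2^(3/4)*5^(1/4)*a/2) + C4*cos(2^(3/4)*5^(1/4)*a/2)


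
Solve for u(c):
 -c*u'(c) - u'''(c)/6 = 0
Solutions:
 u(c) = C1 + Integral(C2*airyai(-6^(1/3)*c) + C3*airybi(-6^(1/3)*c), c)


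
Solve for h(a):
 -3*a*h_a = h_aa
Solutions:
 h(a) = C1 + C2*erf(sqrt(6)*a/2)


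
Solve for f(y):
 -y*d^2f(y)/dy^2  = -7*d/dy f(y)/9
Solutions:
 f(y) = C1 + C2*y^(16/9)


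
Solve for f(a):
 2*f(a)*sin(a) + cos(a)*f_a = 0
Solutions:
 f(a) = C1*cos(a)^2


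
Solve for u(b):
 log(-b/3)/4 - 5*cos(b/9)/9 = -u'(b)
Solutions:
 u(b) = C1 - b*log(-b)/4 + b/4 + b*log(3)/4 + 5*sin(b/9)


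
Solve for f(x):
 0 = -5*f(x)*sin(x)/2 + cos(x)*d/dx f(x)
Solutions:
 f(x) = C1/cos(x)^(5/2)


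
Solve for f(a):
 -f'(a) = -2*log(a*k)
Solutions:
 f(a) = C1 + 2*a*log(a*k) - 2*a


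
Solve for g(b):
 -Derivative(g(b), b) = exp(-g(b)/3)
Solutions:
 g(b) = 3*log(C1 - b/3)


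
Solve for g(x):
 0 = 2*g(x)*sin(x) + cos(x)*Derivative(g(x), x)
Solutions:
 g(x) = C1*cos(x)^2


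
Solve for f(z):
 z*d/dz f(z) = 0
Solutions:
 f(z) = C1


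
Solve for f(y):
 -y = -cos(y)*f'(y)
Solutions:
 f(y) = C1 + Integral(y/cos(y), y)


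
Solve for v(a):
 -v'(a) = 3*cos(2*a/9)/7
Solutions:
 v(a) = C1 - 27*sin(2*a/9)/14


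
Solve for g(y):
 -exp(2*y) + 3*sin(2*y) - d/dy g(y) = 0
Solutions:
 g(y) = C1 - exp(2*y)/2 - 3*cos(2*y)/2


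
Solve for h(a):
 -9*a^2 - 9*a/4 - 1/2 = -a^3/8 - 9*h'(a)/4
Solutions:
 h(a) = C1 - a^4/72 + 4*a^3/3 + a^2/2 + 2*a/9


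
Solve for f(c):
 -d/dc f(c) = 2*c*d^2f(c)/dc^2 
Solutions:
 f(c) = C1 + C2*sqrt(c)


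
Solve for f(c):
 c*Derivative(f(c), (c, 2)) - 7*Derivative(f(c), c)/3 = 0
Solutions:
 f(c) = C1 + C2*c^(10/3)


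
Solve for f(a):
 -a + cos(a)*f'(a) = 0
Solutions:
 f(a) = C1 + Integral(a/cos(a), a)


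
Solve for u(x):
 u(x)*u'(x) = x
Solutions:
 u(x) = -sqrt(C1 + x^2)
 u(x) = sqrt(C1 + x^2)


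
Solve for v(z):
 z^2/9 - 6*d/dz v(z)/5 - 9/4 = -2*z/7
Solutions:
 v(z) = C1 + 5*z^3/162 + 5*z^2/42 - 15*z/8


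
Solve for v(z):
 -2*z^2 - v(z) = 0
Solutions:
 v(z) = -2*z^2


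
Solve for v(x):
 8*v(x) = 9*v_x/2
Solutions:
 v(x) = C1*exp(16*x/9)


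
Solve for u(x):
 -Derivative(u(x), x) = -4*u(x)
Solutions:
 u(x) = C1*exp(4*x)


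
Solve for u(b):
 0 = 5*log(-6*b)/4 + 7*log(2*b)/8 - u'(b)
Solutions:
 u(b) = C1 + 17*b*log(b)/8 + b*(-17 + 7*log(2) + 10*log(6) + 10*I*pi)/8


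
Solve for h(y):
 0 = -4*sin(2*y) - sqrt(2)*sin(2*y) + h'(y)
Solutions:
 h(y) = C1 - 2*cos(2*y) - sqrt(2)*cos(2*y)/2


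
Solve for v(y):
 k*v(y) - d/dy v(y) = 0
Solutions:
 v(y) = C1*exp(k*y)


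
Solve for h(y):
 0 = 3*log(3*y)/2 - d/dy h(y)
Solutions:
 h(y) = C1 + 3*y*log(y)/2 - 3*y/2 + 3*y*log(3)/2


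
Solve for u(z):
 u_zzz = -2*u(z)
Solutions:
 u(z) = C3*exp(-2^(1/3)*z) + (C1*sin(2^(1/3)*sqrt(3)*z/2) + C2*cos(2^(1/3)*sqrt(3)*z/2))*exp(2^(1/3)*z/2)


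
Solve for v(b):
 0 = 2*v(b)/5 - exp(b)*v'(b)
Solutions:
 v(b) = C1*exp(-2*exp(-b)/5)


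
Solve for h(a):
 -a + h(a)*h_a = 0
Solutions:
 h(a) = -sqrt(C1 + a^2)
 h(a) = sqrt(C1 + a^2)


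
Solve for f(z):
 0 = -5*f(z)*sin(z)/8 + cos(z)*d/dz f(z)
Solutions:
 f(z) = C1/cos(z)^(5/8)


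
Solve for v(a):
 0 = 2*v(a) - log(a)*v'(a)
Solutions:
 v(a) = C1*exp(2*li(a))


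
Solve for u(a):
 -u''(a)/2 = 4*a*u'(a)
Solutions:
 u(a) = C1 + C2*erf(2*a)


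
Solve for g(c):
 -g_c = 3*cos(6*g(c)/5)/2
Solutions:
 3*c/2 - 5*log(sin(6*g(c)/5) - 1)/12 + 5*log(sin(6*g(c)/5) + 1)/12 = C1


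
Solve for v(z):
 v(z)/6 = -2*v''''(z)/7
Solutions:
 v(z) = (C1*sin(3^(3/4)*7^(1/4)*z/6) + C2*cos(3^(3/4)*7^(1/4)*z/6))*exp(-3^(3/4)*7^(1/4)*z/6) + (C3*sin(3^(3/4)*7^(1/4)*z/6) + C4*cos(3^(3/4)*7^(1/4)*z/6))*exp(3^(3/4)*7^(1/4)*z/6)


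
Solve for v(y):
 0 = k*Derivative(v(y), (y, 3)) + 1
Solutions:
 v(y) = C1 + C2*y + C3*y^2 - y^3/(6*k)


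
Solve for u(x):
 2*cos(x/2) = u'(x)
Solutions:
 u(x) = C1 + 4*sin(x/2)


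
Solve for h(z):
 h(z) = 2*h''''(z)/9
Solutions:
 h(z) = C1*exp(-2^(3/4)*sqrt(3)*z/2) + C2*exp(2^(3/4)*sqrt(3)*z/2) + C3*sin(2^(3/4)*sqrt(3)*z/2) + C4*cos(2^(3/4)*sqrt(3)*z/2)


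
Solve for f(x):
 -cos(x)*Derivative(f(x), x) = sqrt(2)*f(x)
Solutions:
 f(x) = C1*(sin(x) - 1)^(sqrt(2)/2)/(sin(x) + 1)^(sqrt(2)/2)


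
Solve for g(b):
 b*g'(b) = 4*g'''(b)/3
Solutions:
 g(b) = C1 + Integral(C2*airyai(6^(1/3)*b/2) + C3*airybi(6^(1/3)*b/2), b)


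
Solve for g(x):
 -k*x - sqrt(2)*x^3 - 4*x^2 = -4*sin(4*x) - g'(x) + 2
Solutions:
 g(x) = C1 + k*x^2/2 + sqrt(2)*x^4/4 + 4*x^3/3 + 2*x + cos(4*x)


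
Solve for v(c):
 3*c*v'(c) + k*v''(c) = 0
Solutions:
 v(c) = C1 + C2*sqrt(k)*erf(sqrt(6)*c*sqrt(1/k)/2)


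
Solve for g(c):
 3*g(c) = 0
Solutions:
 g(c) = 0


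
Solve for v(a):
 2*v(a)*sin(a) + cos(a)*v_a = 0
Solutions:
 v(a) = C1*cos(a)^2


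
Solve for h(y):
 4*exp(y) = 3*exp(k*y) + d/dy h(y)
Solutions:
 h(y) = C1 + 4*exp(y) - 3*exp(k*y)/k


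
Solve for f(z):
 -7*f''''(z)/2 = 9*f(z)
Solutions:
 f(z) = (C1*sin(14^(3/4)*sqrt(3)*z/14) + C2*cos(14^(3/4)*sqrt(3)*z/14))*exp(-14^(3/4)*sqrt(3)*z/14) + (C3*sin(14^(3/4)*sqrt(3)*z/14) + C4*cos(14^(3/4)*sqrt(3)*z/14))*exp(14^(3/4)*sqrt(3)*z/14)


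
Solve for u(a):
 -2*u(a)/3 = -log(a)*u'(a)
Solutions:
 u(a) = C1*exp(2*li(a)/3)


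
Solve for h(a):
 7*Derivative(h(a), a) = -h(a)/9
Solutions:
 h(a) = C1*exp(-a/63)


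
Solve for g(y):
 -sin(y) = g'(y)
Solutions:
 g(y) = C1 + cos(y)


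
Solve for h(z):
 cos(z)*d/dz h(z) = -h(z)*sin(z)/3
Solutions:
 h(z) = C1*cos(z)^(1/3)


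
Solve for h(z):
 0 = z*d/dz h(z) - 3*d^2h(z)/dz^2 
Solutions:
 h(z) = C1 + C2*erfi(sqrt(6)*z/6)


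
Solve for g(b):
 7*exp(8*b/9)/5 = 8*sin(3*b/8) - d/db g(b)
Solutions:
 g(b) = C1 - 63*exp(8*b/9)/40 - 64*cos(3*b/8)/3


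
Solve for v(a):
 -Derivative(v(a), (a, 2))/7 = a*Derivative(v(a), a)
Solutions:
 v(a) = C1 + C2*erf(sqrt(14)*a/2)


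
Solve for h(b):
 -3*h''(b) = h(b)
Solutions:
 h(b) = C1*sin(sqrt(3)*b/3) + C2*cos(sqrt(3)*b/3)


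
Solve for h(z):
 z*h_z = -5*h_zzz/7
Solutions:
 h(z) = C1 + Integral(C2*airyai(-5^(2/3)*7^(1/3)*z/5) + C3*airybi(-5^(2/3)*7^(1/3)*z/5), z)


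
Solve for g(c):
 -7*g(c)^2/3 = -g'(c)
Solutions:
 g(c) = -3/(C1 + 7*c)


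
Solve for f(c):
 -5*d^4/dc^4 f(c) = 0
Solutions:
 f(c) = C1 + C2*c + C3*c^2 + C4*c^3


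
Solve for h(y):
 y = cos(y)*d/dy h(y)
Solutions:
 h(y) = C1 + Integral(y/cos(y), y)


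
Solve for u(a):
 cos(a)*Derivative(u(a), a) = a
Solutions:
 u(a) = C1 + Integral(a/cos(a), a)


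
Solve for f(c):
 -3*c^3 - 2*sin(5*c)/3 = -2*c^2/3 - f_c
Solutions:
 f(c) = C1 + 3*c^4/4 - 2*c^3/9 - 2*cos(5*c)/15


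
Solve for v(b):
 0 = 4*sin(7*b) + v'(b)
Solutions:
 v(b) = C1 + 4*cos(7*b)/7


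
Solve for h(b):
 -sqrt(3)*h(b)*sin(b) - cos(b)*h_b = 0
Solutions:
 h(b) = C1*cos(b)^(sqrt(3))


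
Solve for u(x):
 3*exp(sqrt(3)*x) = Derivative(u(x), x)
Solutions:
 u(x) = C1 + sqrt(3)*exp(sqrt(3)*x)


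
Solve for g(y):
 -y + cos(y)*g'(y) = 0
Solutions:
 g(y) = C1 + Integral(y/cos(y), y)


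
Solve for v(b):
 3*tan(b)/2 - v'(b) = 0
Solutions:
 v(b) = C1 - 3*log(cos(b))/2


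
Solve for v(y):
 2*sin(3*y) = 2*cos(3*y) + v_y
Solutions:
 v(y) = C1 - 2*sqrt(2)*sin(3*y + pi/4)/3


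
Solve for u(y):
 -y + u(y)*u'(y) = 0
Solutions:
 u(y) = -sqrt(C1 + y^2)
 u(y) = sqrt(C1 + y^2)


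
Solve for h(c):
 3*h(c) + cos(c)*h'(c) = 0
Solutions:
 h(c) = C1*(sin(c) - 1)^(3/2)/(sin(c) + 1)^(3/2)


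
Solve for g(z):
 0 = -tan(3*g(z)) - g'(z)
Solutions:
 g(z) = -asin(C1*exp(-3*z))/3 + pi/3
 g(z) = asin(C1*exp(-3*z))/3


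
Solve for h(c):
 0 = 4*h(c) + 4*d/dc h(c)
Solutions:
 h(c) = C1*exp(-c)


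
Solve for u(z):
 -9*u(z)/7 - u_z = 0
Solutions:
 u(z) = C1*exp(-9*z/7)


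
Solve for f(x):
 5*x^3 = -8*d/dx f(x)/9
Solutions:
 f(x) = C1 - 45*x^4/32


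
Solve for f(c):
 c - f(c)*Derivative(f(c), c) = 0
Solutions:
 f(c) = -sqrt(C1 + c^2)
 f(c) = sqrt(C1 + c^2)


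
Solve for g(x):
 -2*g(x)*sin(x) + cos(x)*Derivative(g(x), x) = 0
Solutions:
 g(x) = C1/cos(x)^2


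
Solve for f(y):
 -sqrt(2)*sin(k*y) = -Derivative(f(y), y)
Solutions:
 f(y) = C1 - sqrt(2)*cos(k*y)/k


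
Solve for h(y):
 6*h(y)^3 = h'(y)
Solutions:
 h(y) = -sqrt(2)*sqrt(-1/(C1 + 6*y))/2
 h(y) = sqrt(2)*sqrt(-1/(C1 + 6*y))/2


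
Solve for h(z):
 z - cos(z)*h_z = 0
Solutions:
 h(z) = C1 + Integral(z/cos(z), z)


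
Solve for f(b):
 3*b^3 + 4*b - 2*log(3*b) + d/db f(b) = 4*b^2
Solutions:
 f(b) = C1 - 3*b^4/4 + 4*b^3/3 - 2*b^2 + 2*b*log(b) - 2*b + 2*b*log(3)


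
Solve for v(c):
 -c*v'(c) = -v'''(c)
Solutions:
 v(c) = C1 + Integral(C2*airyai(c) + C3*airybi(c), c)


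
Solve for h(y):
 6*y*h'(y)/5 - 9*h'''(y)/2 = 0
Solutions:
 h(y) = C1 + Integral(C2*airyai(30^(2/3)*y/15) + C3*airybi(30^(2/3)*y/15), y)


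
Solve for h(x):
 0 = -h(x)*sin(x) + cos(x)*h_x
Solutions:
 h(x) = C1/cos(x)


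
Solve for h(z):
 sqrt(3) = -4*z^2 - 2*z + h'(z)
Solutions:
 h(z) = C1 + 4*z^3/3 + z^2 + sqrt(3)*z


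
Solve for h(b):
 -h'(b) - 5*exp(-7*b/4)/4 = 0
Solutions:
 h(b) = C1 + 5*exp(-7*b/4)/7


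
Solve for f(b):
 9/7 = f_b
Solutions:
 f(b) = C1 + 9*b/7


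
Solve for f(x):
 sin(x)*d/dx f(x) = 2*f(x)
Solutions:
 f(x) = C1*(cos(x) - 1)/(cos(x) + 1)


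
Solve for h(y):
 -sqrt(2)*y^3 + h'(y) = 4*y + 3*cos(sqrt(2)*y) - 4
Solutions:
 h(y) = C1 + sqrt(2)*y^4/4 + 2*y^2 - 4*y + 3*sqrt(2)*sin(sqrt(2)*y)/2


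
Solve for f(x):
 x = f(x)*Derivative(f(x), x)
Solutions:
 f(x) = -sqrt(C1 + x^2)
 f(x) = sqrt(C1 + x^2)


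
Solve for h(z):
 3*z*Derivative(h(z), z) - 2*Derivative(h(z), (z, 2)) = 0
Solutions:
 h(z) = C1 + C2*erfi(sqrt(3)*z/2)


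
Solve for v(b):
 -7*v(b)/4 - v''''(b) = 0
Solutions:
 v(b) = (C1*sin(7^(1/4)*b/2) + C2*cos(7^(1/4)*b/2))*exp(-7^(1/4)*b/2) + (C3*sin(7^(1/4)*b/2) + C4*cos(7^(1/4)*b/2))*exp(7^(1/4)*b/2)


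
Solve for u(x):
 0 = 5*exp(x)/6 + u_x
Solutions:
 u(x) = C1 - 5*exp(x)/6


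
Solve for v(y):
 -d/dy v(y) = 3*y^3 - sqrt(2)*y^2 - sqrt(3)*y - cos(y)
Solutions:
 v(y) = C1 - 3*y^4/4 + sqrt(2)*y^3/3 + sqrt(3)*y^2/2 + sin(y)


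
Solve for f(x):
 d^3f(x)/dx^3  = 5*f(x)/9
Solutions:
 f(x) = C3*exp(15^(1/3)*x/3) + (C1*sin(3^(5/6)*5^(1/3)*x/6) + C2*cos(3^(5/6)*5^(1/3)*x/6))*exp(-15^(1/3)*x/6)


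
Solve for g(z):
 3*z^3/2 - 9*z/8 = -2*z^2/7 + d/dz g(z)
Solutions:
 g(z) = C1 + 3*z^4/8 + 2*z^3/21 - 9*z^2/16


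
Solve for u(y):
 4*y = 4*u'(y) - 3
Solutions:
 u(y) = C1 + y^2/2 + 3*y/4


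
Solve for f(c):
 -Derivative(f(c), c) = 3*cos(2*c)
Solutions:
 f(c) = C1 - 3*sin(2*c)/2


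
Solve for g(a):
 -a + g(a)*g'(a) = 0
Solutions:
 g(a) = -sqrt(C1 + a^2)
 g(a) = sqrt(C1 + a^2)


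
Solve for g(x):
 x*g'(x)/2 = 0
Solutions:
 g(x) = C1


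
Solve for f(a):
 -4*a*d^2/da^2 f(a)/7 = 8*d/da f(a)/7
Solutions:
 f(a) = C1 + C2/a


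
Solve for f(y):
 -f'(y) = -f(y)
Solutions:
 f(y) = C1*exp(y)


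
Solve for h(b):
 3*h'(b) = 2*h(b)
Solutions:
 h(b) = C1*exp(2*b/3)


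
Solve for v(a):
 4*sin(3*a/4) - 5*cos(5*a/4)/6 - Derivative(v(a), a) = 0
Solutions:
 v(a) = C1 - 2*sin(5*a/4)/3 - 16*cos(3*a/4)/3


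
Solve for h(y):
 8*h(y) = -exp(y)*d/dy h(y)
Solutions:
 h(y) = C1*exp(8*exp(-y))


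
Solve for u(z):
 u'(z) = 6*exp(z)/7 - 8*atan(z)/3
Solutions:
 u(z) = C1 - 8*z*atan(z)/3 + 6*exp(z)/7 + 4*log(z^2 + 1)/3


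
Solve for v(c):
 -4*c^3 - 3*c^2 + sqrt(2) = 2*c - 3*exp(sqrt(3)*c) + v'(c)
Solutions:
 v(c) = C1 - c^4 - c^3 - c^2 + sqrt(2)*c + sqrt(3)*exp(sqrt(3)*c)


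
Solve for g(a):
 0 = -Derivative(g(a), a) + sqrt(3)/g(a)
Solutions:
 g(a) = -sqrt(C1 + 2*sqrt(3)*a)
 g(a) = sqrt(C1 + 2*sqrt(3)*a)


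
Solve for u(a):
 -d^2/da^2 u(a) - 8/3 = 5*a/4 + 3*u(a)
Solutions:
 u(a) = C1*sin(sqrt(3)*a) + C2*cos(sqrt(3)*a) - 5*a/12 - 8/9


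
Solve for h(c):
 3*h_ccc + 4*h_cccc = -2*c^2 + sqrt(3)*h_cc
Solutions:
 h(c) = C1 + C2*c + C3*exp(c*(-3 + sqrt(9 + 16*sqrt(3)))/8) + C4*exp(-c*(3 + sqrt(9 + 16*sqrt(3)))/8) + sqrt(3)*c^4/18 + 2*c^3/3 + c^2*(8/3 + 2*sqrt(3))


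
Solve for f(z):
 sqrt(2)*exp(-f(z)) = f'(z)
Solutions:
 f(z) = log(C1 + sqrt(2)*z)


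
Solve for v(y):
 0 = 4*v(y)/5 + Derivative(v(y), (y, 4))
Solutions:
 v(y) = (C1*sin(5^(3/4)*y/5) + C2*cos(5^(3/4)*y/5))*exp(-5^(3/4)*y/5) + (C3*sin(5^(3/4)*y/5) + C4*cos(5^(3/4)*y/5))*exp(5^(3/4)*y/5)


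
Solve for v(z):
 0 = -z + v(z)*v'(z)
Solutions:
 v(z) = -sqrt(C1 + z^2)
 v(z) = sqrt(C1 + z^2)


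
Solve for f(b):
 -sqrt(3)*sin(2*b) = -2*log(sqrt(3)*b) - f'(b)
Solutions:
 f(b) = C1 - 2*b*log(b) - b*log(3) + 2*b - sqrt(3)*cos(2*b)/2


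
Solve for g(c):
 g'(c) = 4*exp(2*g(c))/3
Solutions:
 g(c) = log(-1/(C1 + 4*c))/2 - log(2) + log(6)/2
 g(c) = log(-sqrt(-1/(C1 + 4*c))) - log(2) + log(6)/2


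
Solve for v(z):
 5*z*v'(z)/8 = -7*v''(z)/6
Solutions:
 v(z) = C1 + C2*erf(sqrt(210)*z/28)


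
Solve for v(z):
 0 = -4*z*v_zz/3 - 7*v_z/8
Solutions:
 v(z) = C1 + C2*z^(11/32)


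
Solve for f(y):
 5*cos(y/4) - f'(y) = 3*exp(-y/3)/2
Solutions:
 f(y) = C1 + 20*sin(y/4) + 9*exp(-y/3)/2


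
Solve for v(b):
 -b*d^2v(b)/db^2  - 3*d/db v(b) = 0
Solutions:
 v(b) = C1 + C2/b^2
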